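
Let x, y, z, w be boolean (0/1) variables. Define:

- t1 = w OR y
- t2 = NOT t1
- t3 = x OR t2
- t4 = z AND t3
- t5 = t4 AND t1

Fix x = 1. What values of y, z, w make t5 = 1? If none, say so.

y=0 z=1 w=1

t5 = t4 AND t1 must be 1, so both t4 = 1 and t1 = 1.
t4 = z AND t3 must be 1, so both z = 1 and t3 = 1.
Check with x = 1 and y=0, z=1, w=1:
t1 = w OR y = 1 OR 0 = 1
t2 = NOT t1 = NOT 1 = 0
t3 = x OR t2 = 1 OR 0 = 1
t4 = z AND t3 = 1 AND 1 = 1
t5 = t4 AND t1 = 1 AND 1 = 1
So t5 = 1.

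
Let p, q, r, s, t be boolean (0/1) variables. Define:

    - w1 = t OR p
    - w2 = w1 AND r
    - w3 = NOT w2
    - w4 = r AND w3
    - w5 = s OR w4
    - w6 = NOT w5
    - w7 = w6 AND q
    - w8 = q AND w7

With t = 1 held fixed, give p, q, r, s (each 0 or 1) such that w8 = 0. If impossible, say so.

w8 = q AND w7 must be 0, so at least one of q, w7 is 0.
Check with t = 1 and p=1, q=0, r=0, s=1:
w1 = t OR p = 1 OR 1 = 1
w2 = w1 AND r = 1 AND 0 = 0
w3 = NOT w2 = NOT 0 = 1
w4 = r AND w3 = 0 AND 1 = 0
w5 = s OR w4 = 1 OR 0 = 1
w6 = NOT w5 = NOT 1 = 0
w7 = w6 AND q = 0 AND 0 = 0
w8 = q AND w7 = 0 AND 0 = 0
So w8 = 0.

p=1, q=0, r=0, s=1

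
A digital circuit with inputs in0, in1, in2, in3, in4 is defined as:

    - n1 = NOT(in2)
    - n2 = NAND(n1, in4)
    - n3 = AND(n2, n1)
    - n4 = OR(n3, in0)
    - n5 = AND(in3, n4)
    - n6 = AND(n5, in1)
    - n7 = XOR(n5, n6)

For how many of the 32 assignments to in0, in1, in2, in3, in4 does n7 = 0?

27

n7 = XOR(n5, n6) must be 0, so n5 and n6 are equal.
Enumerating the 32 input combinations, 27 give n7 = 0 and 5 give n7 = 1.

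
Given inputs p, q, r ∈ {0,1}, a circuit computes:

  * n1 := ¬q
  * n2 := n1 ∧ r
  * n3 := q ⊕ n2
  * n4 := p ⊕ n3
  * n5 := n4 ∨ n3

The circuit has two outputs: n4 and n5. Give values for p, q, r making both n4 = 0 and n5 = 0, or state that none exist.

p=0, q=0, r=0

Check with p=0, q=0, r=0:
n1 = ¬q = ¬0 = 1
n2 = n1 ∧ r = 1 ∧ 0 = 0
n3 = q ⊕ n2 = 0 ⊕ 0 = 0
n4 = p ⊕ n3 = 0 ⊕ 0 = 0
n5 = n4 ∨ n3 = 0 ∨ 0 = 0
So n4 = 0 and n5 = 0.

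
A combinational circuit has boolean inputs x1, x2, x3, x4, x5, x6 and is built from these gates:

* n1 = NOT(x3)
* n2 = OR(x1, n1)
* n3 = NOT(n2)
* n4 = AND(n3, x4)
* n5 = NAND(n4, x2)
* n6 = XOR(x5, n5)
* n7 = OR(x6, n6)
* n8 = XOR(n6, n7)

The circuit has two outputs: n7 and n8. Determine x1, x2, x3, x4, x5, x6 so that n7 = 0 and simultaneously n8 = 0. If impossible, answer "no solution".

Check with x1=0, x2=1, x3=1, x4=0, x5=1, x6=0:
n1 = NOT(x3) = NOT 1 = 0
n2 = OR(x1, n1) = OR(0, 0) = 0
n3 = NOT(n2) = NOT 0 = 1
n4 = AND(n3, x4) = AND(1, 0) = 0
n5 = NAND(n4, x2) = NAND(0, 1) = 1
n6 = XOR(x5, n5) = XOR(1, 1) = 0
n7 = OR(x6, n6) = OR(0, 0) = 0
n8 = XOR(n6, n7) = XOR(0, 0) = 0
So n7 = 0 and n8 = 0.

x1=0, x2=1, x3=1, x4=0, x5=1, x6=0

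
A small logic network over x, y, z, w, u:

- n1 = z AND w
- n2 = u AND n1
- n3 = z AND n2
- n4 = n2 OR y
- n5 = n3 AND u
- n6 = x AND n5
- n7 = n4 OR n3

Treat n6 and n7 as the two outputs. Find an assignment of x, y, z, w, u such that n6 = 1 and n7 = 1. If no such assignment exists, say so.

Check with x=1, y=0, z=1, w=1, u=1:
n1 = z AND w = 1 AND 1 = 1
n2 = u AND n1 = 1 AND 1 = 1
n3 = z AND n2 = 1 AND 1 = 1
n4 = n2 OR y = 1 OR 0 = 1
n5 = n3 AND u = 1 AND 1 = 1
n6 = x AND n5 = 1 AND 1 = 1
n7 = n4 OR n3 = 1 OR 1 = 1
So n6 = 1 and n7 = 1.

x=1, y=0, z=1, w=1, u=1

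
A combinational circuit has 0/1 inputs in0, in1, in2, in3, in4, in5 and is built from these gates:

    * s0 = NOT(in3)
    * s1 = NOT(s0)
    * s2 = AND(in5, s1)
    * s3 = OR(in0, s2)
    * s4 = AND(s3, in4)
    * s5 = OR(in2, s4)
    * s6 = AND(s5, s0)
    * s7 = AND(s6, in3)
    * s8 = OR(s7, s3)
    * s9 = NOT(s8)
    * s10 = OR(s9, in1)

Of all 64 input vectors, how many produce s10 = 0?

20

s10 = OR(s9, in1) must be 0, so both s9 = 0 and in1 = 0.
Enumerating the 64 input combinations, 20 give s10 = 0 and 44 give s10 = 1.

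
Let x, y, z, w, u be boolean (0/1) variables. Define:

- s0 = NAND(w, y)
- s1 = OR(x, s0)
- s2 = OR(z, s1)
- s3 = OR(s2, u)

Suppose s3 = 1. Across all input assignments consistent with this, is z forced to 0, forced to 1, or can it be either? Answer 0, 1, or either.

either

Both values of z occur among assignments with s3 = 1:
  z=0: x=0, y=0, z=0, w=0, u=0
  z=1: x=0, y=0, z=1, w=0, u=0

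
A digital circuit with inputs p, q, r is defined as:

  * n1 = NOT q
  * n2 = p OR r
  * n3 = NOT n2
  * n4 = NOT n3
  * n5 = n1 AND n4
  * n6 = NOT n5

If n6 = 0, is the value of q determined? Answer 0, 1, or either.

n6 = NOT n5 must be 0, so n5 = 1.
n5 = n1 AND n4 must be 1, so both n1 = 1 and n4 = 1.
Every assignment with n6 = 0 has q = 0; there are 3 such assignment(s).
  p=0, q=0, r=1
  p=1, q=0, r=0
  p=1, q=0, r=1

0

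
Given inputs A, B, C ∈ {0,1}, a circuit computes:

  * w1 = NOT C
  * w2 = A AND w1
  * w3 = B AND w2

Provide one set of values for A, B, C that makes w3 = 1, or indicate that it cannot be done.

A=1, B=1, C=0

w3 = B AND w2 must be 1, so both B = 1 and w2 = 1.
w2 = A AND w1 must be 1, so both A = 1 and w1 = 1.
Check with A=1, B=1, C=0:
w1 = NOT C = NOT 0 = 1
w2 = A AND w1 = 1 AND 1 = 1
w3 = B AND w2 = 1 AND 1 = 1
So w3 = 1 as required.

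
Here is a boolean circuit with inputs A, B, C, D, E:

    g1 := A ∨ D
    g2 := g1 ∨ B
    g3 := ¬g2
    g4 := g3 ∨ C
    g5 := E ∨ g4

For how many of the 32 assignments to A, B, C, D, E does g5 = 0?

g5 = E ∨ g4 must be 0, so both E = 0 and g4 = 0.
g4 = g3 ∨ C must be 0, so both g3 = 0 and C = 0.
Enumerating the 32 input combinations, 7 give g5 = 0 and 25 give g5 = 1.

7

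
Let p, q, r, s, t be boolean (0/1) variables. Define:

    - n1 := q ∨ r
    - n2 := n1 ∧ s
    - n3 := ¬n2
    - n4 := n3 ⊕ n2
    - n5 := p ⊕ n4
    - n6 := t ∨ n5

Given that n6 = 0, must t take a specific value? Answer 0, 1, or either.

0

n6 = t ∨ n5 must be 0, so both t = 0 and n5 = 0.
Every assignment with n6 = 0 has t = 0; there are 8 such assignment(s).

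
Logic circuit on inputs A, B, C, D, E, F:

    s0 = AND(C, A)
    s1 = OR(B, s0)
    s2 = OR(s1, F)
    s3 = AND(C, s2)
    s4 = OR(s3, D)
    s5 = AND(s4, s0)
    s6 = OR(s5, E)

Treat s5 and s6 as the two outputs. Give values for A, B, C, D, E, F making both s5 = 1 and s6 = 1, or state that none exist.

Check with A=1, B=0, C=1, D=1, E=1, F=0:
s0 = AND(C, A) = AND(1, 1) = 1
s1 = OR(B, s0) = OR(0, 1) = 1
s2 = OR(s1, F) = OR(1, 0) = 1
s3 = AND(C, s2) = AND(1, 1) = 1
s4 = OR(s3, D) = OR(1, 1) = 1
s5 = AND(s4, s0) = AND(1, 1) = 1
s6 = OR(s5, E) = OR(1, 1) = 1
So s5 = 1 and s6 = 1.

A=1, B=0, C=1, D=1, E=1, F=0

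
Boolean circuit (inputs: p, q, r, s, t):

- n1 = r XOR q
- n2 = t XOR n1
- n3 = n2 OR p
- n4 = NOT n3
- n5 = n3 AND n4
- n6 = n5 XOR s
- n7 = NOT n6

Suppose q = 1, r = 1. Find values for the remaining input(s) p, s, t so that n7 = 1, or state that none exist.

n7 = NOT n6 must be 1, so n6 = 0.
Check with q = 1, r = 1 and p=0, s=0, t=0:
n1 = r XOR q = 1 XOR 1 = 0
n2 = t XOR n1 = 0 XOR 0 = 0
n3 = n2 OR p = 0 OR 0 = 0
n4 = NOT n3 = NOT 0 = 1
n5 = n3 AND n4 = 0 AND 1 = 0
n6 = n5 XOR s = 0 XOR 0 = 0
n7 = NOT n6 = NOT 0 = 1
So n7 = 1.

p=0 s=0 t=0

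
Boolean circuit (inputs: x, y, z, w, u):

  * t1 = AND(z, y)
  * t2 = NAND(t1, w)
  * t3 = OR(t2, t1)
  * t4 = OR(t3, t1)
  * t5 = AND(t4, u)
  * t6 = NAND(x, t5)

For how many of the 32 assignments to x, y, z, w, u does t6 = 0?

8

t6 = NAND(x, t5) must be 0, so both x = 1 and t5 = 1.
Enumerating the 32 input combinations, 8 give t6 = 0 and 24 give t6 = 1.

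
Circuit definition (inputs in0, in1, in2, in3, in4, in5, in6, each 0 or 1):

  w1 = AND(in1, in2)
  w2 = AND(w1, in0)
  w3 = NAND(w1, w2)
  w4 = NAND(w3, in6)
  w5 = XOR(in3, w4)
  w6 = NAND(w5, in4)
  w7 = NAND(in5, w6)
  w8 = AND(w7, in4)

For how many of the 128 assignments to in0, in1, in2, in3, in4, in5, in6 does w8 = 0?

w8 = AND(w7, in4) must be 0, so at least one of w7, in4 is 0.
Enumerating the 128 input combinations, 80 give w8 = 0 and 48 give w8 = 1.

80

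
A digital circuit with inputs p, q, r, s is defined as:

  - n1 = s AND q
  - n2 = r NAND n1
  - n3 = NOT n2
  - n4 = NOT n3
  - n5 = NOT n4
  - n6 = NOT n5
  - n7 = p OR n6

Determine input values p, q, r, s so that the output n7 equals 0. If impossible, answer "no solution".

p=0, q=1, r=1, s=1

Check with p=0, q=1, r=1, s=1:
n1 = s AND q = 1 AND 1 = 1
n2 = r NAND n1 = 1 NAND 1 = 0
n3 = NOT n2 = NOT 0 = 1
n4 = NOT n3 = NOT 1 = 0
n5 = NOT n4 = NOT 0 = 1
n6 = NOT n5 = NOT 1 = 0
n7 = p OR n6 = 0 OR 0 = 0
So n7 = 0 as required.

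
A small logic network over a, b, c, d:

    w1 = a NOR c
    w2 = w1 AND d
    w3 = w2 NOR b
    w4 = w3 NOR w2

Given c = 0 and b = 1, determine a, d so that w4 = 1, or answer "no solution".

Check with c = 0 and b = 1 and a=1, d=0:
w1 = a NOR c = 1 NOR 0 = 0
w2 = w1 AND d = 0 AND 0 = 0
w3 = w2 NOR b = 0 NOR 1 = 0
w4 = w3 NOR w2 = 0 NOR 0 = 1
So w4 = 1.

a=1, d=0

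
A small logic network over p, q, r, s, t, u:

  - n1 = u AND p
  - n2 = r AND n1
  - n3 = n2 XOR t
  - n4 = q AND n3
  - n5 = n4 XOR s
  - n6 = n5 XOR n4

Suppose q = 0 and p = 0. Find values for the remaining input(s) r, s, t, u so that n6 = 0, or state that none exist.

r=1 s=0 t=1 u=0

n6 = n5 XOR n4 must be 0, so n5 and n4 are equal.
Check with q = 0 and p = 0 and r=1, s=0, t=1, u=0:
n1 = u AND p = 0 AND 0 = 0
n2 = r AND n1 = 1 AND 0 = 0
n3 = n2 XOR t = 0 XOR 1 = 1
n4 = q AND n3 = 0 AND 1 = 0
n5 = n4 XOR s = 0 XOR 0 = 0
n6 = n5 XOR n4 = 0 XOR 0 = 0
So n6 = 0.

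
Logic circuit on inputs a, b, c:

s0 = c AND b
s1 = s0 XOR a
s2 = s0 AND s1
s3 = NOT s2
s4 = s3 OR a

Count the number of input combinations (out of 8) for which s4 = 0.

1

s4 = s3 OR a must be 0, so both s3 = 0 and a = 0.
Enumerating the 8 input combinations, 1 give s4 = 0 and 7 give s4 = 1.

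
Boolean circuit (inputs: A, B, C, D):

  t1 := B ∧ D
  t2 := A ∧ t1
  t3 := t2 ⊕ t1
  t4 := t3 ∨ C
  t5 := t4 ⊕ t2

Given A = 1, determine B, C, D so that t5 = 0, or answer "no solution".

Check with A = 1 and B=1, C=1, D=1:
t1 = B ∧ D = 1 ∧ 1 = 1
t2 = A ∧ t1 = 1 ∧ 1 = 1
t3 = t2 ⊕ t1 = 1 ⊕ 1 = 0
t4 = t3 ∨ C = 0 ∨ 1 = 1
t5 = t4 ⊕ t2 = 1 ⊕ 1 = 0
So t5 = 0.

B=1 C=1 D=1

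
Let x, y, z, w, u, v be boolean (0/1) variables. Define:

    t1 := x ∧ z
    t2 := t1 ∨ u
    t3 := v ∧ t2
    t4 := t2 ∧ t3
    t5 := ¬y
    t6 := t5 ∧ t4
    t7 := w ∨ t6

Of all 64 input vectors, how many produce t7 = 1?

t7 = w ∨ t6 must be 1, so at least one of w, t6 is 1.
Enumerating the 64 input combinations, 37 give t7 = 1 and 27 give t7 = 0.

37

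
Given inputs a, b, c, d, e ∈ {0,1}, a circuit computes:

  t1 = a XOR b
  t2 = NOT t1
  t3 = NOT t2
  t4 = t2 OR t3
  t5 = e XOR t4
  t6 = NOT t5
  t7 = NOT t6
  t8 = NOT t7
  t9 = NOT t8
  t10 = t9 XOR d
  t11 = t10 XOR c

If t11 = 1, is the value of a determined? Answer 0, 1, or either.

Both values of a occur among assignments with t11 = 1:
  a=0: a=0, b=0, c=0, d=0, e=0
  a=1: a=1, b=0, c=0, d=0, e=0

either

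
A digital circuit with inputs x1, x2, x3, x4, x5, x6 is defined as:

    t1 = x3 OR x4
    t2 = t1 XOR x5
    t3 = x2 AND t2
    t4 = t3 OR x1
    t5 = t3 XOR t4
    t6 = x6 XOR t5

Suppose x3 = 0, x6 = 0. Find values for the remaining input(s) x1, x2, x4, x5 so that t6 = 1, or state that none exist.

x1=1, x2=1, x4=0, x5=0

Check with x3 = 0, x6 = 0 and x1=1, x2=1, x4=0, x5=0:
t1 = x3 OR x4 = 0 OR 0 = 0
t2 = t1 XOR x5 = 0 XOR 0 = 0
t3 = x2 AND t2 = 1 AND 0 = 0
t4 = t3 OR x1 = 0 OR 1 = 1
t5 = t3 XOR t4 = 0 XOR 1 = 1
t6 = x6 XOR t5 = 0 XOR 1 = 1
So t6 = 1.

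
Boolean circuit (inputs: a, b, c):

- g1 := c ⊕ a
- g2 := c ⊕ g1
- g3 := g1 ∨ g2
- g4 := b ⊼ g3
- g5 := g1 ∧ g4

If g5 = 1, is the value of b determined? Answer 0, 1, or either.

g5 = g1 ∧ g4 must be 1, so both g1 = 1 and g4 = 1.
g1 = c ⊕ a must be 1, so c and a differ.
g4 = b ⊼ g3 must be 1, so at least one of b, g3 is 0.
Every assignment with g5 = 1 has b = 0; there are 2 such assignment(s).
  a=0, b=0, c=1
  a=1, b=0, c=0

0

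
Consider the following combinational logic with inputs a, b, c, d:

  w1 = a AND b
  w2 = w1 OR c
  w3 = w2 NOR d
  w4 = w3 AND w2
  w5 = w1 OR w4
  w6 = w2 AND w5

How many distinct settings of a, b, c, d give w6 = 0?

12

w6 = w2 AND w5 must be 0, so at least one of w2, w5 is 0.
Enumerating the 16 input combinations, 12 give w6 = 0 and 4 give w6 = 1.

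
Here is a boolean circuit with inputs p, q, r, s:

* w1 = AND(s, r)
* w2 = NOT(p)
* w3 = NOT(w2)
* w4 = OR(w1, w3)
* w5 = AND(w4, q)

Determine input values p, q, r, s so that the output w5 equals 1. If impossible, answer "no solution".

p=1, q=1, r=0, s=0

Check with p=1, q=1, r=0, s=0:
w1 = AND(s, r) = AND(0, 0) = 0
w2 = NOT(p) = NOT 1 = 0
w3 = NOT(w2) = NOT 0 = 1
w4 = OR(w1, w3) = OR(0, 1) = 1
w5 = AND(w4, q) = AND(1, 1) = 1
So w5 = 1 as required.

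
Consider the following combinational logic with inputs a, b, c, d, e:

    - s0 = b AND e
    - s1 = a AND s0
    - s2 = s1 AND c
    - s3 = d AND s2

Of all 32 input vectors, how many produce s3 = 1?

1

s3 = d AND s2 must be 1, so both d = 1 and s2 = 1.
s2 = s1 AND c must be 1, so both s1 = 1 and c = 1.
Satisfying assignments:
  a=1, b=1, c=1, d=1, e=1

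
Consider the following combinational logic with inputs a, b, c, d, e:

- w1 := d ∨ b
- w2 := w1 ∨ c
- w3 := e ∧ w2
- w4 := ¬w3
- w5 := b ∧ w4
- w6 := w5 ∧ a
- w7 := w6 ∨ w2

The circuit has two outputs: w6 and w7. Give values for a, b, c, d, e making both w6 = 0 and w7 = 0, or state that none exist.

Check with a=0 b=0 c=0 d=0 e=0:
w1 = d ∨ b = 0 ∨ 0 = 0
w2 = w1 ∨ c = 0 ∨ 0 = 0
w3 = e ∧ w2 = 0 ∧ 0 = 0
w4 = ¬w3 = ¬0 = 1
w5 = b ∧ w4 = 0 ∧ 1 = 0
w6 = w5 ∧ a = 0 ∧ 0 = 0
w7 = w6 ∨ w2 = 0 ∨ 0 = 0
So w6 = 0 and w7 = 0.

a=0 b=0 c=0 d=0 e=0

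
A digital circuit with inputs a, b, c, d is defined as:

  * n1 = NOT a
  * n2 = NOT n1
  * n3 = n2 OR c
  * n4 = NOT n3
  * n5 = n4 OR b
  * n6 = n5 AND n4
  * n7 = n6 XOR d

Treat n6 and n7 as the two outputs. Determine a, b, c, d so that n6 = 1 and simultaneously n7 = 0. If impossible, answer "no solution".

Check with a=0, b=1, c=0, d=1:
n1 = NOT a = NOT 0 = 1
n2 = NOT n1 = NOT 1 = 0
n3 = n2 OR c = 0 OR 0 = 0
n4 = NOT n3 = NOT 0 = 1
n5 = n4 OR b = 1 OR 1 = 1
n6 = n5 AND n4 = 1 AND 1 = 1
n7 = n6 XOR d = 1 XOR 1 = 0
So n6 = 1 and n7 = 0.

a=0, b=1, c=0, d=1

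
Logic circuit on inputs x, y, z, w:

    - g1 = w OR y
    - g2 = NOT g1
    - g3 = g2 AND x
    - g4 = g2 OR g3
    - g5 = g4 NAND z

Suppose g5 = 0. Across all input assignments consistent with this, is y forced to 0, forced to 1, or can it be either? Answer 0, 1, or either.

0

g5 = g4 NAND z must be 0, so both g4 = 1 and z = 1.
g4 = g2 OR g3 must be 1, so at least one of g2, g3 is 1.
Every assignment with g5 = 0 has y = 0; there are 2 such assignment(s).
  x=0, y=0, z=1, w=0
  x=1, y=0, z=1, w=0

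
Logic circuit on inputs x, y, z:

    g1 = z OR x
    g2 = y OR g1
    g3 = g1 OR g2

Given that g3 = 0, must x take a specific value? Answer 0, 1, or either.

0

g3 = g1 OR g2 must be 0, so both g1 = 0 and g2 = 0.
Every assignment with g3 = 0 has x = 0; there are 1 such assignment(s).
  x=0, y=0, z=0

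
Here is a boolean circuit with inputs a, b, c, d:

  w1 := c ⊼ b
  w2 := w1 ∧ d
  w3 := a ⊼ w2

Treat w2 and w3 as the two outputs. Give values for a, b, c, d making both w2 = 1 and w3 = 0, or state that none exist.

Check with a=1 b=0 c=1 d=1:
w1 = c ⊼ b = 1 ⊼ 0 = 1
w2 = w1 ∧ d = 1 ∧ 1 = 1
w3 = a ⊼ w2 = 1 ⊼ 1 = 0
So w2 = 1 and w3 = 0.

a=1 b=0 c=1 d=1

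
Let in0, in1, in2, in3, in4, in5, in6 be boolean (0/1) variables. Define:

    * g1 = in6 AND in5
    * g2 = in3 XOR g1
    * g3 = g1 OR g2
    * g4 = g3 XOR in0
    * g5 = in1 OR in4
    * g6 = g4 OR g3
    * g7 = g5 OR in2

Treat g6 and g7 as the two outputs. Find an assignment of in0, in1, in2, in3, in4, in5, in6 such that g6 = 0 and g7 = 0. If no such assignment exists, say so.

in0=0, in1=0, in2=0, in3=0, in4=0, in5=0, in6=1

Check with in0=0, in1=0, in2=0, in3=0, in4=0, in5=0, in6=1:
g1 = in6 AND in5 = 1 AND 0 = 0
g2 = in3 XOR g1 = 0 XOR 0 = 0
g3 = g1 OR g2 = 0 OR 0 = 0
g4 = g3 XOR in0 = 0 XOR 0 = 0
g5 = in1 OR in4 = 0 OR 0 = 0
g6 = g4 OR g3 = 0 OR 0 = 0
g7 = g5 OR in2 = 0 OR 0 = 0
So g6 = 0 and g7 = 0.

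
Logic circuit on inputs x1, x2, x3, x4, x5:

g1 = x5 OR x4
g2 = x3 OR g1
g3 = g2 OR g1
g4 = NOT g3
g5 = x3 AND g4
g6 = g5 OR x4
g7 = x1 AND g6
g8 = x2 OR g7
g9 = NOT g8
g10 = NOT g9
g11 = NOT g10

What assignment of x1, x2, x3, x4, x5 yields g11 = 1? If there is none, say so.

g11 = NOT g10 must be 1, so g10 = 0.
g10 = NOT g9 must be 0, so g9 = 1.
Check with x1=0, x2=0, x3=0, x4=1, x5=0:
g1 = x5 OR x4 = 0 OR 1 = 1
g2 = x3 OR g1 = 0 OR 1 = 1
g3 = g2 OR g1 = 1 OR 1 = 1
g4 = NOT g3 = NOT 1 = 0
g5 = x3 AND g4 = 0 AND 0 = 0
g6 = g5 OR x4 = 0 OR 1 = 1
g7 = x1 AND g6 = 0 AND 1 = 0
g8 = x2 OR g7 = 0 OR 0 = 0
g9 = NOT g8 = NOT 0 = 1
g10 = NOT g9 = NOT 1 = 0
g11 = NOT g10 = NOT 0 = 1
So g11 = 1 as required.

x1=0, x2=0, x3=0, x4=1, x5=0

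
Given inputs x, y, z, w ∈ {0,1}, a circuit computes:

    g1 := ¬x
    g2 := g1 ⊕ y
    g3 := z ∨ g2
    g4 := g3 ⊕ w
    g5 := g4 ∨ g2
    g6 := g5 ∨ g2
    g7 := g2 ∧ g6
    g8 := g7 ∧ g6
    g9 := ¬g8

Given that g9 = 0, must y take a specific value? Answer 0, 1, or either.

either

Both values of y occur among assignments with g9 = 0:
  y=0: x=0, y=0, z=0, w=0
  y=1: x=1, y=1, z=0, w=0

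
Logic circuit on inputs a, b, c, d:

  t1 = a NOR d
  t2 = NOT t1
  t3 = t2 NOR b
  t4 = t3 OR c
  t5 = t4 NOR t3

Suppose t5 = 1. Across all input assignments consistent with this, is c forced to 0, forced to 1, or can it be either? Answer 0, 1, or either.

0

t5 = t4 NOR t3 must be 1, so both t4 = 0 and t3 = 0.
Every assignment with t5 = 1 has c = 0; there are 7 such assignment(s).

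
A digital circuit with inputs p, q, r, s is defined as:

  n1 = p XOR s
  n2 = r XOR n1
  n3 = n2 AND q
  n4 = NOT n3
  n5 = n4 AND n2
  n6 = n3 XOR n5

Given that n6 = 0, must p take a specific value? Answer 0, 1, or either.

Both values of p occur among assignments with n6 = 0:
  p=0: p=0, q=0, r=0, s=0
  p=1: p=1, q=0, r=0, s=1

either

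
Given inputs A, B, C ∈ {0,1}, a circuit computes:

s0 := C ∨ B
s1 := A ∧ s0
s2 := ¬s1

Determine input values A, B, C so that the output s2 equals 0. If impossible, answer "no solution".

Check with A=1, B=0, C=1:
s0 = C ∨ B = 1 ∨ 0 = 1
s1 = A ∧ s0 = 1 ∧ 1 = 1
s2 = ¬s1 = ¬1 = 0
So s2 = 0 as required.

A=1, B=0, C=1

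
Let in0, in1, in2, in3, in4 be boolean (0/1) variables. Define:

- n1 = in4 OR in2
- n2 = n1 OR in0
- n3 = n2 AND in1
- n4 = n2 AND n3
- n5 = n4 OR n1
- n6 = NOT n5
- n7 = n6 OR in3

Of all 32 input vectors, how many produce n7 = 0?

13

n7 = n6 OR in3 must be 0, so both n6 = 0 and in3 = 0.
Enumerating the 32 input combinations, 13 give n7 = 0 and 19 give n7 = 1.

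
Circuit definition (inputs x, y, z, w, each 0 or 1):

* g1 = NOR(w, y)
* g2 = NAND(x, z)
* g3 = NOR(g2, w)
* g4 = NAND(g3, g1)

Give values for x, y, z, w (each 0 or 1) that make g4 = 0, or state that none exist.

Check with x=1 y=0 z=1 w=0:
g1 = NOR(w, y) = NOR(0, 0) = 1
g2 = NAND(x, z) = NAND(1, 1) = 0
g3 = NOR(g2, w) = NOR(0, 0) = 1
g4 = NAND(g3, g1) = NAND(1, 1) = 0
So g4 = 0 as required.

x=1 y=0 z=1 w=0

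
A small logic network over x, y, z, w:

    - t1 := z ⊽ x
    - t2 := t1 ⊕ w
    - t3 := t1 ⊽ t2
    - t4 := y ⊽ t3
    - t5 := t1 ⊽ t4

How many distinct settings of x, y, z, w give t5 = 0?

7

t5 = t1 ⊽ t4 must be 0, so at least one of t1, t4 is 1.
Enumerating the 16 input combinations, 7 give t5 = 0 and 9 give t5 = 1.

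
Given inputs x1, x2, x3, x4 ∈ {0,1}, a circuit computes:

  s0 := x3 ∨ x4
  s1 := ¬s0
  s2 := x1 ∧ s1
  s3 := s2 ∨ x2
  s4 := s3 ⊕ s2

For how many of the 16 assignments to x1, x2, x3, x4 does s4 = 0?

9

s4 = s3 ⊕ s2 must be 0, so s3 and s2 are equal.
Enumerating the 16 input combinations, 9 give s4 = 0 and 7 give s4 = 1.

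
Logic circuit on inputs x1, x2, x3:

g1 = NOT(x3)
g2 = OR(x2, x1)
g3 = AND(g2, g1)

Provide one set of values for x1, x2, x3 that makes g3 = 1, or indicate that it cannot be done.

g3 = AND(g2, g1) must be 1, so both g2 = 1 and g1 = 1.
Check with x1=1 x2=0 x3=0:
g1 = NOT(x3) = NOT 0 = 1
g2 = OR(x2, x1) = OR(0, 1) = 1
g3 = AND(g2, g1) = AND(1, 1) = 1
So g3 = 1 as required.

x1=1 x2=0 x3=0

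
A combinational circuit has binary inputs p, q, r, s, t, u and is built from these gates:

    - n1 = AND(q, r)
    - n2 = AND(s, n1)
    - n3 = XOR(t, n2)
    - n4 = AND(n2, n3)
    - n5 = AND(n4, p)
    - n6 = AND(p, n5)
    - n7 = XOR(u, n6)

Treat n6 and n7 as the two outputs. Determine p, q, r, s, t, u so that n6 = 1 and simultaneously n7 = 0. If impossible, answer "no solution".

p=1, q=1, r=1, s=1, t=0, u=1

Check with p=1, q=1, r=1, s=1, t=0, u=1:
n1 = AND(q, r) = AND(1, 1) = 1
n2 = AND(s, n1) = AND(1, 1) = 1
n3 = XOR(t, n2) = XOR(0, 1) = 1
n4 = AND(n2, n3) = AND(1, 1) = 1
n5 = AND(n4, p) = AND(1, 1) = 1
n6 = AND(p, n5) = AND(1, 1) = 1
n7 = XOR(u, n6) = XOR(1, 1) = 0
So n6 = 1 and n7 = 0.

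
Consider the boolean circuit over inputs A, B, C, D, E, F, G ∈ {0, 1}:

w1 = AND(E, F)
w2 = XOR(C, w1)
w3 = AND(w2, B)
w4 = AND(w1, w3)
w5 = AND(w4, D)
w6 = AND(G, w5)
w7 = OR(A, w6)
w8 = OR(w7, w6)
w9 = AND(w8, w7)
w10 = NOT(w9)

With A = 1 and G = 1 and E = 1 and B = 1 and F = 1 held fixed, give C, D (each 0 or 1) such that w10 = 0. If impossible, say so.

C=0, D=1

w10 = NOT(w9) must be 0, so w9 = 1.
Check with A = 1 and G = 1 and E = 1 and B = 1 and F = 1 and C=0, D=1:
w1 = AND(E, F) = AND(1, 1) = 1
w2 = XOR(C, w1) = XOR(0, 1) = 1
w3 = AND(w2, B) = AND(1, 1) = 1
w4 = AND(w1, w3) = AND(1, 1) = 1
w5 = AND(w4, D) = AND(1, 1) = 1
w6 = AND(G, w5) = AND(1, 1) = 1
w7 = OR(A, w6) = OR(1, 1) = 1
w8 = OR(w7, w6) = OR(1, 1) = 1
w9 = AND(w8, w7) = AND(1, 1) = 1
w10 = NOT(w9) = NOT 1 = 0
So w10 = 0.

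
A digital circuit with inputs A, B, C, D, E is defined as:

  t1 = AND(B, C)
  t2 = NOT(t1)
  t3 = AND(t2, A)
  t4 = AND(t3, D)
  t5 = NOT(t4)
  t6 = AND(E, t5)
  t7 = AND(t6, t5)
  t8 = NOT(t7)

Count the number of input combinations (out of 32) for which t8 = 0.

t8 = NOT(t7) must be 0, so t7 = 1.
t7 = AND(t6, t5) must be 1, so both t6 = 1 and t5 = 1.
Enumerating the 32 input combinations, 13 give t8 = 0 and 19 give t8 = 1.

13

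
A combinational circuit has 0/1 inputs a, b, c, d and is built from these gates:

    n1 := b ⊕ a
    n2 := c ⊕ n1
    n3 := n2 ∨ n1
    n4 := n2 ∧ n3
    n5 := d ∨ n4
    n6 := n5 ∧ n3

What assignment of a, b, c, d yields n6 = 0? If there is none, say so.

Check with a=0, b=0, c=0, d=0:
n1 = b ⊕ a = 0 ⊕ 0 = 0
n2 = c ⊕ n1 = 0 ⊕ 0 = 0
n3 = n2 ∨ n1 = 0 ∨ 0 = 0
n4 = n2 ∧ n3 = 0 ∧ 0 = 0
n5 = d ∨ n4 = 0 ∨ 0 = 0
n6 = n5 ∧ n3 = 0 ∧ 0 = 0
So n6 = 0 as required.

a=0, b=0, c=0, d=0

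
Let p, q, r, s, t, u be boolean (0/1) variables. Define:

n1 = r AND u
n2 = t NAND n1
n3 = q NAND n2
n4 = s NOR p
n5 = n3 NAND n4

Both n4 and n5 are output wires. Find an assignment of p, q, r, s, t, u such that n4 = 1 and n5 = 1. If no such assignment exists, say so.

p=0, q=1, r=1, s=0, t=0, u=1

Check with p=0, q=1, r=1, s=0, t=0, u=1:
n1 = r AND u = 1 AND 1 = 1
n2 = t NAND n1 = 0 NAND 1 = 1
n3 = q NAND n2 = 1 NAND 1 = 0
n4 = s NOR p = 0 NOR 0 = 1
n5 = n3 NAND n4 = 0 NAND 1 = 1
So n4 = 1 and n5 = 1.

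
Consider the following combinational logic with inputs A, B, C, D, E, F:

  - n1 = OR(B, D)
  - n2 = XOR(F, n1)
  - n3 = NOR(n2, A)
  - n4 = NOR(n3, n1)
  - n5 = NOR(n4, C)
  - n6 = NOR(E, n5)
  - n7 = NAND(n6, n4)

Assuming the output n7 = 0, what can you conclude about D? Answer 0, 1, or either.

0

n7 = NAND(n6, n4) must be 0, so both n6 = 1 and n4 = 1.
Every assignment with n7 = 0 has D = 0; there are 6 such assignment(s).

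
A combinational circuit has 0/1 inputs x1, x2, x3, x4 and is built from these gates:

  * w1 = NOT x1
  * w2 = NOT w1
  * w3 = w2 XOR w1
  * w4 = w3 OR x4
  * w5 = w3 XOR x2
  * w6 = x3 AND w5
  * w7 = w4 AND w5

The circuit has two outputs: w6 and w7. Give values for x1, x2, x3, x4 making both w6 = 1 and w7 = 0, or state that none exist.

no solution exists

Across all 16 input combinations, none give both w6 = 1 and w7 = 0.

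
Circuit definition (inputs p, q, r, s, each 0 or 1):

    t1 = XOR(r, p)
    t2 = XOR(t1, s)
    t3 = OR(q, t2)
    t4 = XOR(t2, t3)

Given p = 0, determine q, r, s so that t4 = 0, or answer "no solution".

q=0, r=1, s=0

t4 = XOR(t2, t3) must be 0, so t2 and t3 are equal.
Check with p = 0 and q=0, r=1, s=0:
t1 = XOR(r, p) = XOR(1, 0) = 1
t2 = XOR(t1, s) = XOR(1, 0) = 1
t3 = OR(q, t2) = OR(0, 1) = 1
t4 = XOR(t2, t3) = XOR(1, 1) = 0
So t4 = 0.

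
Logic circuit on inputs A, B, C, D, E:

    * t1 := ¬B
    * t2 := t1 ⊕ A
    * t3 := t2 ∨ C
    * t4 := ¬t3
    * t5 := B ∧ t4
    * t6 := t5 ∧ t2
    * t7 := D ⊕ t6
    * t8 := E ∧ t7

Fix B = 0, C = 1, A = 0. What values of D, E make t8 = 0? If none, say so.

Check with B = 0, C = 1, A = 0 and D=0, E=1:
t1 = ¬B = ¬0 = 1
t2 = t1 ⊕ A = 1 ⊕ 0 = 1
t3 = t2 ∨ C = 1 ∨ 1 = 1
t4 = ¬t3 = ¬1 = 0
t5 = B ∧ t4 = 0 ∧ 0 = 0
t6 = t5 ∧ t2 = 0 ∧ 1 = 0
t7 = D ⊕ t6 = 0 ⊕ 0 = 0
t8 = E ∧ t7 = 1 ∧ 0 = 0
So t8 = 0.

D=0, E=1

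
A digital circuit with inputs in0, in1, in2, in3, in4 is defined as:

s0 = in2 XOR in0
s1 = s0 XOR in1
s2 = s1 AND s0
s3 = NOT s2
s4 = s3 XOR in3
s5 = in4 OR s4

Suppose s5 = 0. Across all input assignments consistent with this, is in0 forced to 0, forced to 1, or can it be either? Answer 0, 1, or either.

either

Both values of in0 occur among assignments with s5 = 0:
  in0=0: in0=0, in1=0, in2=0, in3=1, in4=0
  in0=1: in0=1, in1=0, in2=0, in3=0, in4=0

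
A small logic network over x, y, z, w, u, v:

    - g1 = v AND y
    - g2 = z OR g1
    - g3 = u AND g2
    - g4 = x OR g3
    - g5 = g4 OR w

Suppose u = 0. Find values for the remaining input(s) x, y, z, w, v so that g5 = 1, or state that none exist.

x=0 y=0 z=0 w=1 v=0

g5 = g4 OR w must be 1, so at least one of g4, w is 1.
Check with u = 0 and x=0, y=0, z=0, w=1, v=0:
g1 = v AND y = 0 AND 0 = 0
g2 = z OR g1 = 0 OR 0 = 0
g3 = u AND g2 = 0 AND 0 = 0
g4 = x OR g3 = 0 OR 0 = 0
g5 = g4 OR w = 0 OR 1 = 1
So g5 = 1.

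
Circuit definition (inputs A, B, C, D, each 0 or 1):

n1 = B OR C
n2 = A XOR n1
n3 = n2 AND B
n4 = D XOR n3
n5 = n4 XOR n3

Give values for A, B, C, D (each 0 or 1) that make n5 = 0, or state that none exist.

n5 = n4 XOR n3 must be 0, so n4 and n3 are equal.
Check with A=0 B=1 C=0 D=0:
n1 = B OR C = 1 OR 0 = 1
n2 = A XOR n1 = 0 XOR 1 = 1
n3 = n2 AND B = 1 AND 1 = 1
n4 = D XOR n3 = 0 XOR 1 = 1
n5 = n4 XOR n3 = 1 XOR 1 = 0
So n5 = 0 as required.

A=0 B=1 C=0 D=0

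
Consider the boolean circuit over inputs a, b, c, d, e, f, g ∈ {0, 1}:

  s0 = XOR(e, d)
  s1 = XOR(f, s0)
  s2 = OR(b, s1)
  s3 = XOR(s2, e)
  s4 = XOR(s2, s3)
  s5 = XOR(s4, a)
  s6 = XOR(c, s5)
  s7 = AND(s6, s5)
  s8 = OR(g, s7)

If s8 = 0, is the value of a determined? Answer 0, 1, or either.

either

Both values of a occur among assignments with s8 = 0:
  a=0: a=0, b=0, c=0, d=0, e=0, f=0, g=0
  a=1: a=1, b=0, c=0, d=0, e=1, f=0, g=0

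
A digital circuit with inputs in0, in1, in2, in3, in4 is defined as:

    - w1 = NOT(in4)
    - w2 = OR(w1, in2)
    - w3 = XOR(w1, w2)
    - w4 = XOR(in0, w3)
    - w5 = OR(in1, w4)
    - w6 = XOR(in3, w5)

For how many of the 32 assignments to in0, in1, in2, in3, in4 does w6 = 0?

16

w6 = XOR(in3, w5) must be 0, so in3 and w5 are equal.
Enumerating the 32 input combinations, 16 give w6 = 0 and 16 give w6 = 1.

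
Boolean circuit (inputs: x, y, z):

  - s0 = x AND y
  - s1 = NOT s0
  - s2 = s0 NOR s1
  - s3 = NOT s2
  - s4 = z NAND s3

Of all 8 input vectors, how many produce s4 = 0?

s4 = z NAND s3 must be 0, so both z = 1 and s3 = 1.
Enumerating the 8 input combinations, 4 give s4 = 0 and 4 give s4 = 1.

4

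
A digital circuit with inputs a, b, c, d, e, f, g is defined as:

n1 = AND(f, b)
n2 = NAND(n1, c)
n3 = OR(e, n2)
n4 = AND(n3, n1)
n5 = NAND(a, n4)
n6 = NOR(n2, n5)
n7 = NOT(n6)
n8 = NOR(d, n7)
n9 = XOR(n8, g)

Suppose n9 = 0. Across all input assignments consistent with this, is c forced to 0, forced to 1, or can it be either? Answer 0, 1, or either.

Both values of c occur among assignments with n9 = 0:
  c=0: a=0, b=0, c=0, d=0, e=0, f=0, g=0
  c=1: a=0, b=0, c=1, d=0, e=0, f=0, g=0

either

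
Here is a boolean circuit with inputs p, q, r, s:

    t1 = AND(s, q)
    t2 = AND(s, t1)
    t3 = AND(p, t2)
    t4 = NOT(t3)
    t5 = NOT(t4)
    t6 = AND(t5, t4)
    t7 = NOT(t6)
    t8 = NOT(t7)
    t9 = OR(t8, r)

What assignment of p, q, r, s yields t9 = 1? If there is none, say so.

t9 = OR(t8, r) must be 1, so at least one of t8, r is 1.
Check with p=1 q=0 r=1 s=0:
t1 = AND(s, q) = AND(0, 0) = 0
t2 = AND(s, t1) = AND(0, 0) = 0
t3 = AND(p, t2) = AND(1, 0) = 0
t4 = NOT(t3) = NOT 0 = 1
t5 = NOT(t4) = NOT 1 = 0
t6 = AND(t5, t4) = AND(0, 1) = 0
t7 = NOT(t6) = NOT 0 = 1
t8 = NOT(t7) = NOT 1 = 0
t9 = OR(t8, r) = OR(0, 1) = 1
So t9 = 1 as required.

p=1 q=0 r=1 s=0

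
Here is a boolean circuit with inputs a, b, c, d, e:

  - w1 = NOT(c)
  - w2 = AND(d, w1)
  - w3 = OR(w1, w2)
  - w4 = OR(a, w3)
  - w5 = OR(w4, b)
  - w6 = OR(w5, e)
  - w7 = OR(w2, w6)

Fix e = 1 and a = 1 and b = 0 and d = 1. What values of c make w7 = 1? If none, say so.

c=0

Check with e = 1 and a = 1 and b = 0 and d = 1 and c=0:
w1 = NOT(c) = NOT 0 = 1
w2 = AND(d, w1) = AND(1, 1) = 1
w3 = OR(w1, w2) = OR(1, 1) = 1
w4 = OR(a, w3) = OR(1, 1) = 1
w5 = OR(w4, b) = OR(1, 0) = 1
w6 = OR(w5, e) = OR(1, 1) = 1
w7 = OR(w2, w6) = OR(1, 1) = 1
So w7 = 1.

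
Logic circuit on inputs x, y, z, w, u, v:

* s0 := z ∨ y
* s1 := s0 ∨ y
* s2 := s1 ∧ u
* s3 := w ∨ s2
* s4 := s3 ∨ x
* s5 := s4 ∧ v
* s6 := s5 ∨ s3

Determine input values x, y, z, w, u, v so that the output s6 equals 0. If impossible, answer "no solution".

x=1, y=0, z=0, w=0, u=0, v=0

Check with x=1, y=0, z=0, w=0, u=0, v=0:
s0 = z ∨ y = 0 ∨ 0 = 0
s1 = s0 ∨ y = 0 ∨ 0 = 0
s2 = s1 ∧ u = 0 ∧ 0 = 0
s3 = w ∨ s2 = 0 ∨ 0 = 0
s4 = s3 ∨ x = 0 ∨ 1 = 1
s5 = s4 ∧ v = 1 ∧ 0 = 0
s6 = s5 ∨ s3 = 0 ∨ 0 = 0
So s6 = 0 as required.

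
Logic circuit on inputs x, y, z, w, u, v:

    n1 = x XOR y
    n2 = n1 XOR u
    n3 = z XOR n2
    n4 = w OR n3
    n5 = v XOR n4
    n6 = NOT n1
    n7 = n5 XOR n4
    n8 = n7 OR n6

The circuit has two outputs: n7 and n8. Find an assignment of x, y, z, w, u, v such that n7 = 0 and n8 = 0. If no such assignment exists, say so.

x=1, y=0, z=0, w=0, u=0, v=0

Check with x=1, y=0, z=0, w=0, u=0, v=0:
n1 = x XOR y = 1 XOR 0 = 1
n2 = n1 XOR u = 1 XOR 0 = 1
n3 = z XOR n2 = 0 XOR 1 = 1
n4 = w OR n3 = 0 OR 1 = 1
n5 = v XOR n4 = 0 XOR 1 = 1
n6 = NOT n1 = NOT 1 = 0
n7 = n5 XOR n4 = 1 XOR 1 = 0
n8 = n7 OR n6 = 0 OR 0 = 0
So n7 = 0 and n8 = 0.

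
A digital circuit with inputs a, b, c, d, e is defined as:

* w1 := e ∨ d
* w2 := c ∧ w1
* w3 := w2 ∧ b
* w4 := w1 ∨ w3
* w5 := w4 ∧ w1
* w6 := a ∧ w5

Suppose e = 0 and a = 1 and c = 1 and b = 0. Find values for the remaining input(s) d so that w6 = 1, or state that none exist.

d=1

w6 = a ∧ w5 must be 1, so both a = 1 and w5 = 1.
w5 = w4 ∧ w1 must be 1, so both w4 = 1 and w1 = 1.
Check with e = 0 and a = 1 and c = 1 and b = 0 and d=1:
w1 = e ∨ d = 0 ∨ 1 = 1
w2 = c ∧ w1 = 1 ∧ 1 = 1
w3 = w2 ∧ b = 1 ∧ 0 = 0
w4 = w1 ∨ w3 = 1 ∨ 0 = 1
w5 = w4 ∧ w1 = 1 ∧ 1 = 1
w6 = a ∧ w5 = 1 ∧ 1 = 1
So w6 = 1.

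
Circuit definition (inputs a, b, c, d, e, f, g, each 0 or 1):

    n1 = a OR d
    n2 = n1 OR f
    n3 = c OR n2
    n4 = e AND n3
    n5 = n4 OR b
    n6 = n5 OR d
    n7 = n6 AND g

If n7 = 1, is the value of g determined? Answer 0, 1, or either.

n7 = n6 AND g must be 1, so both n6 = 1 and g = 1.
n6 = n5 OR d must be 1, so at least one of n5, d is 1.
Every assignment with n7 = 1 has g = 1; there are 55 such assignment(s).

1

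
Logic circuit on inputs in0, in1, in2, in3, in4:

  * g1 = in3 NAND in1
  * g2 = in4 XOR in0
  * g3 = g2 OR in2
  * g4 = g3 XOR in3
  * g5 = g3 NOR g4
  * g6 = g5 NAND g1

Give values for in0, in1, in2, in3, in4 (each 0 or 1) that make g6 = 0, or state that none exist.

g6 = g5 NAND g1 must be 0, so both g5 = 1 and g1 = 1.
g5 = g3 NOR g4 must be 1, so both g3 = 0 and g4 = 0.
g1 = in3 NAND in1 must be 1, so at least one of in3, in1 is 0.
Check with in0=0 in1=1 in2=0 in3=0 in4=0:
g1 = in3 NAND in1 = 0 NAND 1 = 1
g2 = in4 XOR in0 = 0 XOR 0 = 0
g3 = g2 OR in2 = 0 OR 0 = 0
g4 = g3 XOR in3 = 0 XOR 0 = 0
g5 = g3 NOR g4 = 0 NOR 0 = 1
g6 = g5 NAND g1 = 1 NAND 1 = 0
So g6 = 0 as required.

in0=0 in1=1 in2=0 in3=0 in4=0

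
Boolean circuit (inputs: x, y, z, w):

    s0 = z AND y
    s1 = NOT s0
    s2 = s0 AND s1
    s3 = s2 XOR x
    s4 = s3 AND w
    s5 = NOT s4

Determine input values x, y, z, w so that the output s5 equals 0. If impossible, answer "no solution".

x=1, y=0, z=1, w=1

s5 = NOT s4 must be 0, so s4 = 1.
s4 = s3 AND w must be 1, so both s3 = 1 and w = 1.
Check with x=1, y=0, z=1, w=1:
s0 = z AND y = 1 AND 0 = 0
s1 = NOT s0 = NOT 0 = 1
s2 = s0 AND s1 = 0 AND 1 = 0
s3 = s2 XOR x = 0 XOR 1 = 1
s4 = s3 AND w = 1 AND 1 = 1
s5 = NOT s4 = NOT 1 = 0
So s5 = 0 as required.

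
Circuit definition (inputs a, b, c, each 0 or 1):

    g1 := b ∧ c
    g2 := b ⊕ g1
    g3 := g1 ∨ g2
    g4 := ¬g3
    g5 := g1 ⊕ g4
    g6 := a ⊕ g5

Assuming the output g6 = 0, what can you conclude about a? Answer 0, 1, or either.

either

Both values of a occur among assignments with g6 = 0:
  a=0: a=0, b=1, c=0
  a=1: a=1, b=0, c=0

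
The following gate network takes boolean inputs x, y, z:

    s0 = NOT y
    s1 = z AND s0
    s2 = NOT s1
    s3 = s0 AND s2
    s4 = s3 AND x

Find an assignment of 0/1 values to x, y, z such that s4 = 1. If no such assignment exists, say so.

Check with x=1, y=0, z=0:
s0 = NOT y = NOT 0 = 1
s1 = z AND s0 = 0 AND 1 = 0
s2 = NOT s1 = NOT 0 = 1
s3 = s0 AND s2 = 1 AND 1 = 1
s4 = s3 AND x = 1 AND 1 = 1
So s4 = 1 as required.

x=1, y=0, z=0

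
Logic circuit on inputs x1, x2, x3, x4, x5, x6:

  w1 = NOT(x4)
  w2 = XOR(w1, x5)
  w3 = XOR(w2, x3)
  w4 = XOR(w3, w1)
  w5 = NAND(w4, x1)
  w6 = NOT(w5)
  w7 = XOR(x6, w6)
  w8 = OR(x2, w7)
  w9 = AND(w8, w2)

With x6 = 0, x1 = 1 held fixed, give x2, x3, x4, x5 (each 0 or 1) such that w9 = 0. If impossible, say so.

Check with x6 = 0, x1 = 1 and x2=0, x3=1, x4=1, x5=0:
w1 = NOT(x4) = NOT 1 = 0
w2 = XOR(w1, x5) = XOR(0, 0) = 0
w3 = XOR(w2, x3) = XOR(0, 1) = 1
w4 = XOR(w3, w1) = XOR(1, 0) = 1
w5 = NAND(w4, x1) = NAND(1, 1) = 0
w6 = NOT(w5) = NOT 0 = 1
w7 = XOR(x6, w6) = XOR(0, 1) = 1
w8 = OR(x2, w7) = OR(0, 1) = 1
w9 = AND(w8, w2) = AND(1, 0) = 0
So w9 = 0.

x2=0, x3=1, x4=1, x5=0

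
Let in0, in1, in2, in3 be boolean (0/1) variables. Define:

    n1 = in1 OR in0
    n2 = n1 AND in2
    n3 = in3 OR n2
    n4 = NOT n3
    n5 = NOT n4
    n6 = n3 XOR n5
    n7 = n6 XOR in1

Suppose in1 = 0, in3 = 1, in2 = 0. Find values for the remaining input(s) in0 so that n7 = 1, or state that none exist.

With in1 = 0, in3 = 1, in2 = 0 fixed, none of the 2 settings of in0 give n7 = 1.
For example, with in0=0:
n1 = in1 OR in0 = 0 OR 0 = 0
n2 = n1 AND in2 = 0 AND 0 = 0
n3 = in3 OR n2 = 1 OR 0 = 1
n4 = NOT n3 = NOT 1 = 0
n5 = NOT n4 = NOT 0 = 1
n6 = n3 XOR n5 = 1 XOR 1 = 0
n7 = n6 XOR in1 = 0 XOR 0 = 0
giving n7 = 0 ≠ 1.

no solution exists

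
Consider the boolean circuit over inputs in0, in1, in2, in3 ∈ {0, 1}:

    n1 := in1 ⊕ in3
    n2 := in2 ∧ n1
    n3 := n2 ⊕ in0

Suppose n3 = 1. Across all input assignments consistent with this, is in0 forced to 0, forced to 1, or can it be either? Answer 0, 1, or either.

either

Both values of in0 occur among assignments with n3 = 1:
  in0=0: in0=0, in1=0, in2=1, in3=1
  in0=1: in0=1, in1=0, in2=0, in3=0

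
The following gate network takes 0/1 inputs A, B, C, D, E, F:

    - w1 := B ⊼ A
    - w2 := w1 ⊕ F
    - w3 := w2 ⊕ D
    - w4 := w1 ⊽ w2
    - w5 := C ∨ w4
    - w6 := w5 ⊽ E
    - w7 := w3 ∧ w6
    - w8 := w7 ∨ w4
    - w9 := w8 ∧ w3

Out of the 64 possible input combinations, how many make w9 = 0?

w9 = w8 ∧ w3 must be 0, so at least one of w8, w3 is 0.
Enumerating the 64 input combinations, 53 give w9 = 0 and 11 give w9 = 1.

53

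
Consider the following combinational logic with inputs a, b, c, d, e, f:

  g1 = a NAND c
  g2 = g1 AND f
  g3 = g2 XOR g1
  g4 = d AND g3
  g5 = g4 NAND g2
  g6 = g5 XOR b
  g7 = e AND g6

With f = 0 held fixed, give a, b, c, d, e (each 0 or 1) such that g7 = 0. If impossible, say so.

g7 = e AND g6 must be 0, so at least one of e, g6 is 0.
Check with f = 0 and a=1, b=0, c=1, d=0, e=0:
g1 = a NAND c = 1 NAND 1 = 0
g2 = g1 AND f = 0 AND 0 = 0
g3 = g2 XOR g1 = 0 XOR 0 = 0
g4 = d AND g3 = 0 AND 0 = 0
g5 = g4 NAND g2 = 0 NAND 0 = 1
g6 = g5 XOR b = 1 XOR 0 = 1
g7 = e AND g6 = 0 AND 1 = 0
So g7 = 0.

a=1, b=0, c=1, d=0, e=0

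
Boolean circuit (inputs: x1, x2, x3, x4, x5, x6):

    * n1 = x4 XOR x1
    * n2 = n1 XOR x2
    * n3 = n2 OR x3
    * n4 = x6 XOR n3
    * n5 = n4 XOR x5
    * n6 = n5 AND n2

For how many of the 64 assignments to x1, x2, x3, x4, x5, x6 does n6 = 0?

48

n6 = n5 AND n2 must be 0, so at least one of n5, n2 is 0.
Enumerating the 64 input combinations, 48 give n6 = 0 and 16 give n6 = 1.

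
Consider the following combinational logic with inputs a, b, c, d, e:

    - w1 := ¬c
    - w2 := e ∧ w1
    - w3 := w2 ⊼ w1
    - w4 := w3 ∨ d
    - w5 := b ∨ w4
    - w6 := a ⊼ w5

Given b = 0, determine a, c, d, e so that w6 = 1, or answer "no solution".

w6 = a ⊼ w5 must be 1, so at least one of a, w5 is 0.
Check with b = 0 and a=0, c=1, d=1, e=0:
w1 = ¬c = ¬1 = 0
w2 = e ∧ w1 = 0 ∧ 0 = 0
w3 = w2 ⊼ w1 = 0 ⊼ 0 = 1
w4 = w3 ∨ d = 1 ∨ 1 = 1
w5 = b ∨ w4 = 0 ∨ 1 = 1
w6 = a ⊼ w5 = 0 ⊼ 1 = 1
So w6 = 1.

a=0, c=1, d=1, e=0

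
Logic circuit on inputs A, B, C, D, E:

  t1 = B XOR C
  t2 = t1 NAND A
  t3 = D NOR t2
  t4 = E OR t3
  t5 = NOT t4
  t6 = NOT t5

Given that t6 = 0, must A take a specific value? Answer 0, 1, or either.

Both values of A occur among assignments with t6 = 0:
  A=0: A=0, B=0, C=0, D=0, E=0
  A=1: A=1, B=0, C=0, D=0, E=0

either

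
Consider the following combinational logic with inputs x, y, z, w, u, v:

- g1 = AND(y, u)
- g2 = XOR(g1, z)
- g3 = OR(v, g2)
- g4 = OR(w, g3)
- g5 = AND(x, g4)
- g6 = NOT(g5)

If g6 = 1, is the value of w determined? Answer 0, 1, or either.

Both values of w occur among assignments with g6 = 1:
  w=0: x=0, y=0, z=0, w=0, u=0, v=0
  w=1: x=0, y=0, z=0, w=1, u=0, v=0

either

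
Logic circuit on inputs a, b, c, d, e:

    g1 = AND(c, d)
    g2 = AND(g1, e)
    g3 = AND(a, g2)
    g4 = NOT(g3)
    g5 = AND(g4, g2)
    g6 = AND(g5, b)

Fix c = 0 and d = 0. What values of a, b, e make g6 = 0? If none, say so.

a=0 b=0 e=0

g6 = AND(g5, b) must be 0, so at least one of g5, b is 0.
Check with c = 0 and d = 0 and a=0, b=0, e=0:
g1 = AND(c, d) = AND(0, 0) = 0
g2 = AND(g1, e) = AND(0, 0) = 0
g3 = AND(a, g2) = AND(0, 0) = 0
g4 = NOT(g3) = NOT 0 = 1
g5 = AND(g4, g2) = AND(1, 0) = 0
g6 = AND(g5, b) = AND(0, 0) = 0
So g6 = 0.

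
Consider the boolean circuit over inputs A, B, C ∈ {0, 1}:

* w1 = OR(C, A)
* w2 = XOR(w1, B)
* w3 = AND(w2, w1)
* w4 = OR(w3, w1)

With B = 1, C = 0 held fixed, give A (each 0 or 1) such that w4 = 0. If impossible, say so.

Check with B = 1, C = 0 and A=0:
w1 = OR(C, A) = OR(0, 0) = 0
w2 = XOR(w1, B) = XOR(0, 1) = 1
w3 = AND(w2, w1) = AND(1, 0) = 0
w4 = OR(w3, w1) = OR(0, 0) = 0
So w4 = 0.

A=0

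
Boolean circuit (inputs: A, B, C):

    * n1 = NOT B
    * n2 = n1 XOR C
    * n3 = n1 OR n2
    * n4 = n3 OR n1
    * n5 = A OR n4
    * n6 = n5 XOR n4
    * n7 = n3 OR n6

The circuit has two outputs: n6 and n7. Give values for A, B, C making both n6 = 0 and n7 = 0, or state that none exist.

A=0, B=1, C=0

Check with A=0, B=1, C=0:
n1 = NOT B = NOT 1 = 0
n2 = n1 XOR C = 0 XOR 0 = 0
n3 = n1 OR n2 = 0 OR 0 = 0
n4 = n3 OR n1 = 0 OR 0 = 0
n5 = A OR n4 = 0 OR 0 = 0
n6 = n5 XOR n4 = 0 XOR 0 = 0
n7 = n3 OR n6 = 0 OR 0 = 0
So n6 = 0 and n7 = 0.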